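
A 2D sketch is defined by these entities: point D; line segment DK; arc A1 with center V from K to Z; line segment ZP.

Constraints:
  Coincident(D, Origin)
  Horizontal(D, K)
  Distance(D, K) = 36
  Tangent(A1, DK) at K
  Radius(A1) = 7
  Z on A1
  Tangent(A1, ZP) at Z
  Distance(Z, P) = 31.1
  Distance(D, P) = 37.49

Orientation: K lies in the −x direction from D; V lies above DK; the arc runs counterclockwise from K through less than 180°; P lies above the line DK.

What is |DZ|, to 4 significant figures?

29.85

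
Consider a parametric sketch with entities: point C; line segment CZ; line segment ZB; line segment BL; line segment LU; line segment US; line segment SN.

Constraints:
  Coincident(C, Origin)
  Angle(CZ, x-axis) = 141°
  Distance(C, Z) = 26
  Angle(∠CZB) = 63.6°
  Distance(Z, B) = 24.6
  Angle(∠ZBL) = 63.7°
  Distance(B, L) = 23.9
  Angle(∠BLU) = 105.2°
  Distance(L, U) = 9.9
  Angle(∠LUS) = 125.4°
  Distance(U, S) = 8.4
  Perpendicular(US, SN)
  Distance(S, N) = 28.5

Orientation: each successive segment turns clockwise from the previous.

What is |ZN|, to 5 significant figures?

26.814

C is at the origin; CZ runs at 141.0° with length 26.0, so Z = (-20.206, 16.362). ∠CZB = 63.6° gives ZB at 24.600° from the x-axis; with |ZB| = 24.6, B = (2.1614, 26.603). ∠ZBL = 63.7° gives BL at -91.700° from the x-axis; with |BL| = 23.9, L = (1.4524, 2.7134). ∠BLU = 105.2° gives LU at -166.50° from the x-axis; with |LU| = 9.9, U = (-8.1741, 0.40225). ∠LUS = 125.4° gives US at 138.90° from the x-axis; with |US| = 8.4, S = (-14.504, 5.9242). US ⟂ SN, so SN runs at 48.900°; with |SN| = 28.5, N = (4.2312, 27.401). Then |ZN| = |N − Z| = 26.814.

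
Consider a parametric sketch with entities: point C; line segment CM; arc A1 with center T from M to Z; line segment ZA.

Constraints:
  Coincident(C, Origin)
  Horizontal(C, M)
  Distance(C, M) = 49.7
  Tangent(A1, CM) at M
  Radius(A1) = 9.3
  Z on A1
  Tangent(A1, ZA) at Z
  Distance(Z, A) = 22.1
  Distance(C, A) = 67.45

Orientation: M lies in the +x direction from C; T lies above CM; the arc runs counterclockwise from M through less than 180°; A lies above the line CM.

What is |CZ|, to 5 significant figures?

59.662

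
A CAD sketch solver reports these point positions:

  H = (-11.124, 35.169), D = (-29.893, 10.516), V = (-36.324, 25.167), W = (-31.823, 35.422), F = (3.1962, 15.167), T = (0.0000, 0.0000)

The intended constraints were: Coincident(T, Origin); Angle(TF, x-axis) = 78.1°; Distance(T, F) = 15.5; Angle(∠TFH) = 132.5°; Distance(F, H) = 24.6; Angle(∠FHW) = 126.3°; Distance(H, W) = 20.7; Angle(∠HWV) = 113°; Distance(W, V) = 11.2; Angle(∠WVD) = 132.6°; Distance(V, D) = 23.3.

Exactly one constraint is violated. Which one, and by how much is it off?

Distance(V, D) = 23.3 — off by 7.30.

T = (0.00, 0.00) ✓; TF at 78.10° ✓; |TF| = 15.50 ✓; ∠TFH = 132.5° ✓; |FH| = 24.60 ✓; ∠FHW = 126.3° ✓; |HW| = 20.70 ✓; ∠HWV = 113.0° ✓; |WV| = 11.20 ✓; ∠WVD = 132.6° ✓; |VD| = 16.00 ✗.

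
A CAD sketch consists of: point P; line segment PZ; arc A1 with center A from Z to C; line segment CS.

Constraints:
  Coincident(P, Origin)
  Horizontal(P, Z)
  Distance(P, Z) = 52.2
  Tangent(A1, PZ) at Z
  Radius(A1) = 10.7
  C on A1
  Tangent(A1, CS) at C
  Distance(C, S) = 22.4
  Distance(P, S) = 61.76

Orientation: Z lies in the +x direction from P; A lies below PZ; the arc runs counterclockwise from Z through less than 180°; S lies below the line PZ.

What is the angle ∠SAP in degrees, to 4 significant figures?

97.79°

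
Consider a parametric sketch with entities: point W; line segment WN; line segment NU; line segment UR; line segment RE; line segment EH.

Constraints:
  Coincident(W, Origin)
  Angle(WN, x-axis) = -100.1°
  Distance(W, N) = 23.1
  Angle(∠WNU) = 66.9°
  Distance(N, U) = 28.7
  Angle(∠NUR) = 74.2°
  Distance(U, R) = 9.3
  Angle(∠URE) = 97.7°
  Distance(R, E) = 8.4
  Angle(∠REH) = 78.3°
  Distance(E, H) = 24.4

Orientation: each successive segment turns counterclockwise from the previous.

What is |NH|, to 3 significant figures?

30.2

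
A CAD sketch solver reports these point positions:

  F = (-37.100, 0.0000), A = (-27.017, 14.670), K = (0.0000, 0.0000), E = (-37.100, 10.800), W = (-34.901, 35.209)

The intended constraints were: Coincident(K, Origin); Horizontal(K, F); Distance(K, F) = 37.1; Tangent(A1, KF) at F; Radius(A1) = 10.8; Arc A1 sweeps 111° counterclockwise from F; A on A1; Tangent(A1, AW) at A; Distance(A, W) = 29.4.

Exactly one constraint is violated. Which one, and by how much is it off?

Distance(A, W) = 29.4 — off by 7.40.

K = (0.00, 0.00) ✓; K.y = 0.00, F.y = 0.00 ✓; |KF| = 37.10 ✓; ∠(EF, FK) = 90.00° ✓; |EF| = 10.80 ✓; bearing(E→A) − bearing(E→F) = 111.0° ✓; |EA| = 10.80 ✓; ∠(EA, AW) = 90.00° ✓; |AW| = 22.00 ✗.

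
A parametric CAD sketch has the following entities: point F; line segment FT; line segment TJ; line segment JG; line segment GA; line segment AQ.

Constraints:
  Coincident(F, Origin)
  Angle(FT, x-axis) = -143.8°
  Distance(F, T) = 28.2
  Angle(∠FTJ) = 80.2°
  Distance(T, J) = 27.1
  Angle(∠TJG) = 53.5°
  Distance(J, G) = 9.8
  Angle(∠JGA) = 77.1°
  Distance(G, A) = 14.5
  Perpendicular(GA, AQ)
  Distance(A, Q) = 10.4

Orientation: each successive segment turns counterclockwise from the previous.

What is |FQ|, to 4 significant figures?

40.54

∠JGA = 77.1° gives GA at -174.6° from the x-axis; with |GA| = 14.5, A = (-16.42, -27.13). GA ⟂ AQ, so AQ runs at -84.60°; with |AQ| = 10.4, Q = (-15.44, -37.48). Then |FQ| = |Q − F| = 40.54.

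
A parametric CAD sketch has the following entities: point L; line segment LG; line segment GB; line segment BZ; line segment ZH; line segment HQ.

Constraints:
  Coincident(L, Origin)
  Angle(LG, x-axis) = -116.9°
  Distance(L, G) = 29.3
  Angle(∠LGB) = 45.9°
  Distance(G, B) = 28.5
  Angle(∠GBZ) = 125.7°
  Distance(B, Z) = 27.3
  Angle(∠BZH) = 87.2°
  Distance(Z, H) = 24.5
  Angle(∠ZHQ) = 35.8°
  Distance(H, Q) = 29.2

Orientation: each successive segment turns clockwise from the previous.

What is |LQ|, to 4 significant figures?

19.01

L is at the origin; LG runs at -116.9° with length 29.3, so G = (-13.26, -26.13). ∠LGB = 45.9° gives GB at 109.0° from the x-axis; with |GB| = 28.5, B = (-22.54, 0.8176). ∠GBZ = 125.7° gives BZ at 54.70° from the x-axis; with |BZ| = 27.3, Z = (-6.760, 23.10). ∠BZH = 87.2° gives ZH at -38.10° from the x-axis; with |ZH| = 24.5, H = (12.52, 7.981). ∠ZHQ = 35.8° gives HQ at 177.7° from the x-axis; with |HQ| = 29.2, Q = (-16.66, 9.153). Then |LQ| = |Q − L| = 19.01.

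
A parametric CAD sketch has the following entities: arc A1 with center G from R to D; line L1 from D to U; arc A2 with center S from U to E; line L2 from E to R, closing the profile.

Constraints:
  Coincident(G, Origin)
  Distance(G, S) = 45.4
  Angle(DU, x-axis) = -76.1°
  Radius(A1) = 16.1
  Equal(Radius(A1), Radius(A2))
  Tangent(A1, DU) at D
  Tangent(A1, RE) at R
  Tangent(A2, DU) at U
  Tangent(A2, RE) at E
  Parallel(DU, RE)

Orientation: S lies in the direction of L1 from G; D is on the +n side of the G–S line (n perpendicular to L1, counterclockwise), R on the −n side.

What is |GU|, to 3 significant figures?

48.2

Tangency of A1 to both parallel lines with radius 16.1 puts D and R at G ± 16.1·n: D = (15.6, 3.87), R = (-15.6, -3.87). Equal radii place U and E the same way about S: U = S + 16.1·n = (26.5, -40.2), E = S − 16.1·n = (-4.72, -47.9). Then |GU| = |U − G| = 48.2.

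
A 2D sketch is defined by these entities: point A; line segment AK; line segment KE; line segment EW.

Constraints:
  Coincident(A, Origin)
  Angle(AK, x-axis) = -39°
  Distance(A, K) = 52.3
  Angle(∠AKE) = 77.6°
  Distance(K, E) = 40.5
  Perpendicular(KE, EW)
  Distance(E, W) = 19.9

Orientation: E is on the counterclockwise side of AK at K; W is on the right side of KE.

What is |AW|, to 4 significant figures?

76.78

A is at the origin; AK runs at -39.0° with length 52.3, so K = 52.3·(cos -39.0°, sin -39.0°) = (40.64, -32.91). ∠AKE = 77.6°, so KE runs at -39.0° + (180° − 77.6°) = 63.40° from the x-axis; with |KE| = 40.5, E = K + 40.5·(cos 63.40°, sin 63.40°) = (58.78, 3.300). The perpendicularity gives EW at right angles to KE; with |EW| = 19.9 on the right of KE, W = E + 19.9·(0.8942, -0.4478) = (76.57, -5.611). Then |AW| = |W − A| = 76.78.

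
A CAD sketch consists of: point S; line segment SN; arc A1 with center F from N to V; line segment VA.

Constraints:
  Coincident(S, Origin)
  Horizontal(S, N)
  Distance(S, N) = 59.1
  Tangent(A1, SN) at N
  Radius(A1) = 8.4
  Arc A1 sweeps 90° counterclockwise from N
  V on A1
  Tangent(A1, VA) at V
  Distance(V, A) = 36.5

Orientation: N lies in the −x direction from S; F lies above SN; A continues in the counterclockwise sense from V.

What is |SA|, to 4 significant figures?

67.72

S is at the origin; SN is horizontal with |SN| = 59.1 and N on the −x side, so N = (-59.10, 0.000). A1 meets SN tangentially, so FN is at right angles to SN, so F = N + (0, 8.4) = (-59.10, 8.400). On A1, N sits at bearing -90° from F; a 90° counterclockwise sweep puts V at bearing 0°, so V = F + 8.4·(cos 0°, sin 0°) = (-50.70, 8.400). The tangent condition forces FV to be normal to VA, so VA runs along (−sin 0°, cos 0°); with |VA| = 36.5, A = (-50.70, 44.90). Then |SA| = |A − S| = 67.72.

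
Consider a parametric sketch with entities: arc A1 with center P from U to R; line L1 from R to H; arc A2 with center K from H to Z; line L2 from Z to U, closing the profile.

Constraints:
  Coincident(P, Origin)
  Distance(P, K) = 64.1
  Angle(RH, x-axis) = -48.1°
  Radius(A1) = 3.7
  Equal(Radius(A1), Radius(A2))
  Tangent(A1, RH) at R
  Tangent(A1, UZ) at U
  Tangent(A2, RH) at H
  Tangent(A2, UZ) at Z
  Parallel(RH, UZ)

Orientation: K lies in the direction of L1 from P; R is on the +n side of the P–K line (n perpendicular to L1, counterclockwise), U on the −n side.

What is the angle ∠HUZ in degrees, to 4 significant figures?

6.585°

Tangency of A1 to both parallel lines with radius 3.7 puts R and U at P ± 3.7·n: R = (2.754, 2.471), U = (-2.754, -2.471). Equal radii place H and Z the same way about K: H = K + 3.7·n = (45.56, -45.24), Z = K − 3.7·n = (40.05, -50.18). Then cos ∠HUZ = UH·UZ / (|UH||UZ|), giving 6.585°.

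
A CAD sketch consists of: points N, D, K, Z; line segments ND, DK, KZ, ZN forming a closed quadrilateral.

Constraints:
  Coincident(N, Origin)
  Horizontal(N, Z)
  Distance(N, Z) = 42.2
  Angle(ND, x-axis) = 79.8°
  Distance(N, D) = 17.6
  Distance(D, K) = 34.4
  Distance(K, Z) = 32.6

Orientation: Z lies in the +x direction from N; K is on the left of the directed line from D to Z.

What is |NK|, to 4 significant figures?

46.74

N is at the origin; NZ is horizontal with |NZ| = 42.2 and Z in +x, so Z = (42.2, 0). ND runs at 79.8° with |ND| = 17.6, so D = (3.117, 17.32). K is determined by |DK| = 34.4 and |KZ| = 32.6 together: it lies at the intersection of circle(D, 34.4) and circle(Z, 32.6). With |DZ| = 42.75, the foot of the radical line on DZ is 22.79 from D and the perpendicular offset is √(34.4² − 22.79²) = 25.77. Taking the left-of-DZ solution: K = (34.39, 31.65).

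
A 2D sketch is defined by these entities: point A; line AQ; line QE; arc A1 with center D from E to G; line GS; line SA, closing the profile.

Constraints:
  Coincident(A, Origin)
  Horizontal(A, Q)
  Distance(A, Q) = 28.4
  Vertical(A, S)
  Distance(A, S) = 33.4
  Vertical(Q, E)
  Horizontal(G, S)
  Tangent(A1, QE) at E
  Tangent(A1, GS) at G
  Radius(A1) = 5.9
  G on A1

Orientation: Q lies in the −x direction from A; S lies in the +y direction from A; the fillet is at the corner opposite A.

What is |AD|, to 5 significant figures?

35.532

A is at the origin; A and Q share the same y with |AQ| = 28.4 and Q on the −x side, so Q = (-28.400, 0.0000). AS is vertical with |AS| = 33.4 and S on the +y side, so S = (0.0000, 33.400). The virtual corner opposite A is at (-28.400, 33.400). Tangency of A1 to QE means the radius DE is perpendicular to QE and since A1 is tangent to GS there, DG ⟂ GS, with radius 5.9, so the center D sits 5.9 in from both sides at D = (-22.500, 27.500). Then |AD| = |D − A| = 35.532.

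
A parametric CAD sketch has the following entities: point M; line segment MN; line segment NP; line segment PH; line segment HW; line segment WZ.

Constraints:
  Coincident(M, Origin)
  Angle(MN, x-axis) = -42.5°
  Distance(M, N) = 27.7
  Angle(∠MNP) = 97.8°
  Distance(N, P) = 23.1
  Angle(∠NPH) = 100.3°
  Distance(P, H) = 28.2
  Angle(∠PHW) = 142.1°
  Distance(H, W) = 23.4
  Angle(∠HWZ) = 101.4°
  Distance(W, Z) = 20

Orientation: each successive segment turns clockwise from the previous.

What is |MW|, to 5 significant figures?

29.769

∠NPH = 100.3° gives PH at 155.60° from the x-axis; with |PH| = 28.2, H = (-18.409, -26.056). ∠PHW = 142.1° gives HW at 117.70° from the x-axis; with |HW| = 23.4, W = (-29.286, -5.3376). Then |MW| = |W − M| = 29.769.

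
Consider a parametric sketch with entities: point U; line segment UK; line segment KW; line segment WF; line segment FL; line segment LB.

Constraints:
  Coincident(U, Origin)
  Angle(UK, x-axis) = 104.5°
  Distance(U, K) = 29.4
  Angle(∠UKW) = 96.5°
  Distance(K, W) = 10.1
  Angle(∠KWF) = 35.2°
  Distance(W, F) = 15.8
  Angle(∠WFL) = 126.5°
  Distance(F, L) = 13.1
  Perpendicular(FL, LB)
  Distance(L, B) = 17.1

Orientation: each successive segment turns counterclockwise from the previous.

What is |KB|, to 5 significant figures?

14.965

U is at the origin; UK runs at 104.5° with length 29.4, so K = (-7.3612, 28.464). ∠UKW = 96.5° gives KW at -172.00° from the x-axis; with |KW| = 10.1, W = (-17.363, 27.058). ∠KWF = 35.2° gives WF at -27.200° from the x-axis; with |WF| = 15.8, F = (-3.3101, 19.836). ∠WFL = 126.5° gives FL at 26.300° from the x-axis; with |FL| = 13.1, L = (8.4339, 25.640). FL is perpendicular to LB, so LB runs at 116.30°; with |LB| = 17.1, B = (0.85735, 40.970). Then |KB| = |B − K| = 14.965.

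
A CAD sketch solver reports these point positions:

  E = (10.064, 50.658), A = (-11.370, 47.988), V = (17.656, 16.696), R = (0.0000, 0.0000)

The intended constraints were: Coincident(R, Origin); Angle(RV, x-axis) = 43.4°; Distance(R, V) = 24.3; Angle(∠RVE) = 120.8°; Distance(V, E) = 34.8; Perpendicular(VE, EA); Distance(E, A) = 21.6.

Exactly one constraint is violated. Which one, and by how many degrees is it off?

Perpendicular(VE, EA) — off by 5.50°.

R = (0.00, 0.00) ✓; RV at 43.40° ✓; |RV| = 24.30 ✓; ∠RVE = 120.8° ✓; |VE| = 34.80 ✓; ∠(VE, EA) = 84.50° ✗; |EA| = 21.60 ✓.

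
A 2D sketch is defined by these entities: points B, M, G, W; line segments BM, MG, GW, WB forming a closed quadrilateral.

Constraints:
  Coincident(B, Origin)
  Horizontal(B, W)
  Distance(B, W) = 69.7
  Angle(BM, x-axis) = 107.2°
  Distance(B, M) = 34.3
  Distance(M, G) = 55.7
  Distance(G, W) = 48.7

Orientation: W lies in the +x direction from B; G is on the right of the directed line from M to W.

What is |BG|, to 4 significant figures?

25.72

Checks: |MG| = 55.70 ✓; |GW| = 48.70 ✓.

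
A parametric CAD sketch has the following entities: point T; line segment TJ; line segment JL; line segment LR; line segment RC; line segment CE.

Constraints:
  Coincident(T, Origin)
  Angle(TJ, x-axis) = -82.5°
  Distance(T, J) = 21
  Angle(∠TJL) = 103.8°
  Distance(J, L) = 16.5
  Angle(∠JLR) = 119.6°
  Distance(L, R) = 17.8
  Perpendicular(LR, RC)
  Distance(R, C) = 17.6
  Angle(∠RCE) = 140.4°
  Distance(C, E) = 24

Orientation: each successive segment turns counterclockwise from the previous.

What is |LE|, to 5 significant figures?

36.179

T is at the origin; TJ runs at -82.5° with length 21.0, so J = (2.7411, -20.820). ∠TJL = 103.8° gives JL at -6.3000° from the x-axis; with |JL| = 16.5, L = (19.141, -22.631). ∠JLR = 119.6° gives LR at 54.100° from the x-axis; with |LR| = 17.8, R = (29.579, -8.2122). LR ⟂ RC, so RC runs at 144.10°; with |RC| = 17.6, C = (15.322, 2.1079). ∠RCE = 140.4° gives CE at -176.30° from the x-axis; with |CE| = 24.0, E = (-8.6279, 0.55916). Then |LE| = |E − L| = 36.179.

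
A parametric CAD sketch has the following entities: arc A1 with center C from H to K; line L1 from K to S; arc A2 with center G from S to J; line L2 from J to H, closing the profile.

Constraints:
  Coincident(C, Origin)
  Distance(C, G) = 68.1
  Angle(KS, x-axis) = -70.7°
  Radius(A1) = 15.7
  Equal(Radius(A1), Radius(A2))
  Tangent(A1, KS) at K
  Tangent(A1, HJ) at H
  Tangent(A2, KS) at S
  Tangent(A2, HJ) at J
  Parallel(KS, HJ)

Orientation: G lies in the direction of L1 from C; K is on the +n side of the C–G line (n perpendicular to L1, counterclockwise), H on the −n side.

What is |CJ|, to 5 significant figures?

69.886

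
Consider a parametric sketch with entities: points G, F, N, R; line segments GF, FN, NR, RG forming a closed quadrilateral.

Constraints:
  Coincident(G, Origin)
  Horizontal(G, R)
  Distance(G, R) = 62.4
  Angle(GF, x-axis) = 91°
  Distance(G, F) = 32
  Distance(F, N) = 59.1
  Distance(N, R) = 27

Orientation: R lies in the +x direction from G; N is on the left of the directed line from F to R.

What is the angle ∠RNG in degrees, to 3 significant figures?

74.1°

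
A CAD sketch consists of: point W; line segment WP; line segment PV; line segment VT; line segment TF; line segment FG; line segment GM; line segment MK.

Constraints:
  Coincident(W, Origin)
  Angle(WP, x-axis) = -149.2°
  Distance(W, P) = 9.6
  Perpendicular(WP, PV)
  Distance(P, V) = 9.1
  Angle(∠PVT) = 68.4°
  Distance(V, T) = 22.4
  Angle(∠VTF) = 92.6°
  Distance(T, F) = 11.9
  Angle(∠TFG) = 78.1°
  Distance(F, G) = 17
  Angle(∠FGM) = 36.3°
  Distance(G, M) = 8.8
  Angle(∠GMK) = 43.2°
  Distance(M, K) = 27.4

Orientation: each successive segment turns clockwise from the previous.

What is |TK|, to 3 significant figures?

35.6

W is at the origin; WP runs at -149.2° with length 9.6, so P = (-8.25, -4.92). WP ⟂ PV, so PV runs at 121°; with |PV| = 9.1, V = (-12.9, 2.90). ∠PVT = 68.4° gives VT at 9.20° from the x-axis; with |VT| = 22.4, T = (9.21, 6.48). ∠VTF = 92.6° gives TF at -78.2° from the x-axis; with |TF| = 11.9, F = (11.6, -5.17). ∠TFG = 78.1° gives FG at 180° from the x-axis; with |FG| = 17.0, G = (-5.36, -5.14). ∠FGM = 36.3° gives GM at 36.2° from the x-axis; with |GM| = 8.8, M = (1.74, 0.0607). ∠GMK = 43.2° gives MK at -101° from the x-axis; with |MK| = 27.4, K = (-3.30, -26.9). Then |TK| = |K − T| = 35.6.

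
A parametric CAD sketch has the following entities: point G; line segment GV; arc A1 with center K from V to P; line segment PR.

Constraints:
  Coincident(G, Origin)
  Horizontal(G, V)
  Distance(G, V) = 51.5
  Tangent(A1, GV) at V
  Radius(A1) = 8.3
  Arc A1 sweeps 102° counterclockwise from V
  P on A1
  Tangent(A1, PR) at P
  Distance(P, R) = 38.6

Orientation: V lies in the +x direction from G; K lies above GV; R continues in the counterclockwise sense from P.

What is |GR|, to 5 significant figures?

70.321

On A1, V sits at bearing -90° from K; a 102° counterclockwise sweep puts P at bearing 12°, so P = K + 8.3·(cos 12°, sin 12°) = (59.619, 10.026). Tangency of A1 to PR means the radius KP is perpendicular to PR, so PR runs along (−sin 12°, cos 12°); with |PR| = 38.6, R = (51.593, 47.782). Then |GR| = |R − G| = 70.321.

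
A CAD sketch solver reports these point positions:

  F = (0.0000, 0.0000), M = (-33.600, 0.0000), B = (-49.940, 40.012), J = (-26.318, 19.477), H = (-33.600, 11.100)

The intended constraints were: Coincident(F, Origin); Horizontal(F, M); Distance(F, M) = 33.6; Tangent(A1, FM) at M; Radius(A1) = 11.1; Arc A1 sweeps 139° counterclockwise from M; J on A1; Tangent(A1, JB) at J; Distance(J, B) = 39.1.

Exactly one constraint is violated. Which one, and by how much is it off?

Distance(J, B) = 39.1 — off by 7.80.

F = (0.00, 0.00) ✓; F.y = 0.00, M.y = 0.00 ✓; |FM| = 33.60 ✓; ∠(HM, MF) = 90.00° ✓; |HM| = 11.10 ✓; bearing(H→J) − bearing(H→M) = 139.0° ✓; |HJ| = 11.10 ✓; ∠(HJ, JB) = 90.00° ✓; |JB| = 31.30 ✗.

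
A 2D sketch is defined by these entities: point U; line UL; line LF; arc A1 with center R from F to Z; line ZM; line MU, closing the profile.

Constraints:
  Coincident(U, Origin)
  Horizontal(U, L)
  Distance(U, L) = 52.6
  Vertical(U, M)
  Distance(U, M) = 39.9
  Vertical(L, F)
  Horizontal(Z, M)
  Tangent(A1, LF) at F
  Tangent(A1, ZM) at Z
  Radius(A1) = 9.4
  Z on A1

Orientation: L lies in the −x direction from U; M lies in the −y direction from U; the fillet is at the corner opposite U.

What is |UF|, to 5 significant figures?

60.803

U is at the origin; UL is horizontal with |UL| = 52.6 and L on the −x side, so L = (-52.600, 0.0000). UM is vertical with |UM| = 39.9 and M on the −y side, so M = (0.0000, -39.900). The virtual corner opposite U is at (-52.600, -39.900). Since A1 is tangent to LF there, RF ⟂ LF and since A1 is tangent to ZM there, RZ ⟂ ZM, with radius 9.4, so the center R sits 9.4 in from both sides at R = (-43.200, -30.500). That places the tangent points at F = (-52.600, -30.500) on LF and Z = (-43.200, -39.900) on ZM. Then |UF| = |F − U| = 60.803.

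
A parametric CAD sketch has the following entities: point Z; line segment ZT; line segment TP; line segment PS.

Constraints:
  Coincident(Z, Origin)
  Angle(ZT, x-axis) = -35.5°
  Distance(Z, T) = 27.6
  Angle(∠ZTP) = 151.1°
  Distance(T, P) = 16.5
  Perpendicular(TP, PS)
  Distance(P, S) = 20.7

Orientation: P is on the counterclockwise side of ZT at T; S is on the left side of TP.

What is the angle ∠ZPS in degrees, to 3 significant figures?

71.8°

∠ZTP = 151.1°, so TP runs at -35.5° + (180° − 151.1°) = -6.60° from the x-axis; with |TP| = 16.5, P = T + 16.5·(cos -6.60°, sin -6.60°) = (38.9, -17.9). TP is perpendicular to PS; with |PS| = 20.7 on the left of TP, S = P + 20.7·(0.115, 0.993) = (41.2, 2.64). Then cos ∠ZPS = PZ·PS / (|PZ||PS|), giving 71.8°.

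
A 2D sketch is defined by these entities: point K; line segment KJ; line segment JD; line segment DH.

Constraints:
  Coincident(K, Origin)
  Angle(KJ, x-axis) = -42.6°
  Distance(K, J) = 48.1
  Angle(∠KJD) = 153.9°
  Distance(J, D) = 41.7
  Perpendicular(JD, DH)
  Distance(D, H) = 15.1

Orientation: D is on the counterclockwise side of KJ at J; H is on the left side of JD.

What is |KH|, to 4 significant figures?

85.11

K is at the origin; KJ runs at -42.6° with length 48.1, so J = 48.1·(cos -42.6°, sin -42.6°) = (35.41, -32.56). ∠KJD = 153.9°, so JD runs at -42.6° + (180° − 153.9°) = -16.50° from the x-axis; with |JD| = 41.7, D = J + 41.7·(cos -16.50°, sin -16.50°) = (75.39, -44.40). JD ⟂ DH; with |DH| = 15.1 on the left of JD, H = D + 15.1·(0.2840, 0.9588) = (79.68, -29.92). Then |KH| = |H − K| = 85.11.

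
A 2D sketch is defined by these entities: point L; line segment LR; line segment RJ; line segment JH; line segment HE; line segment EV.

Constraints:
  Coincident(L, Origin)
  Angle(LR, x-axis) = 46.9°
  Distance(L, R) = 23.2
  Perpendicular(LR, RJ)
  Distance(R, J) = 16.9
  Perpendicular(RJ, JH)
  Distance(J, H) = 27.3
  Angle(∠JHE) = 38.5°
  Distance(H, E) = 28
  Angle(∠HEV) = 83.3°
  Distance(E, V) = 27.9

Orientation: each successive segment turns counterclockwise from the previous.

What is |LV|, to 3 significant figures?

39.9

∠JHE = 38.5° gives HE at 8.40° from the x-axis; with |HE| = 28.0, E = (12.6, 12.6). ∠HEV = 83.3° gives EV at 105° from the x-axis; with |EV| = 27.9, V = (5.29, 39.6). Then |LV| = |V − L| = 39.9.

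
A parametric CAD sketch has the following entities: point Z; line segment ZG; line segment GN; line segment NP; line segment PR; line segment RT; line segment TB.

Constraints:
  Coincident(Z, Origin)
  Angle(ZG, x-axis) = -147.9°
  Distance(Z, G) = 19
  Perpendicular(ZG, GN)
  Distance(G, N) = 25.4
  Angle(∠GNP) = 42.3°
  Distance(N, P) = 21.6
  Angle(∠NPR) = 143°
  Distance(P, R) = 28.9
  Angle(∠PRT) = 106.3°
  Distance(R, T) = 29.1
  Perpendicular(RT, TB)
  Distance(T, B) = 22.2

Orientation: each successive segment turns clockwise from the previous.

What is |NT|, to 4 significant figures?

56.33

Z is at the origin; ZG runs at -147.9° with length 19.0, so G = (-16.10, -10.10). ZG is perpendicular to GN, so GN runs at 122.1°; with |GN| = 25.4, N = (-29.59, 11.42). ∠GNP = 42.3° gives NP at -15.60° from the x-axis; with |NP| = 21.6, P = (-8.789, 5.612). ∠NPR = 143.0° gives PR at -52.60° from the x-axis; with |PR| = 28.9, R = (8.765, -17.35). ∠PRT = 106.3° gives RT at -126.3° from the x-axis; with |RT| = 29.1, T = (-8.463, -40.80). Then |NT| = |T − N| = 56.33.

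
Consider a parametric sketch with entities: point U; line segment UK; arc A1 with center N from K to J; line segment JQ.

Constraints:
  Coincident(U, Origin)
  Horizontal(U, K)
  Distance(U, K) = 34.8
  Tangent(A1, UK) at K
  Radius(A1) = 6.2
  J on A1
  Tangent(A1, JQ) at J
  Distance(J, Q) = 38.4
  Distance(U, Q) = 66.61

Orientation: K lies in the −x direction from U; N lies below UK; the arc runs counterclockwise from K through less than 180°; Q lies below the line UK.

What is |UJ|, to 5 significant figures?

40.911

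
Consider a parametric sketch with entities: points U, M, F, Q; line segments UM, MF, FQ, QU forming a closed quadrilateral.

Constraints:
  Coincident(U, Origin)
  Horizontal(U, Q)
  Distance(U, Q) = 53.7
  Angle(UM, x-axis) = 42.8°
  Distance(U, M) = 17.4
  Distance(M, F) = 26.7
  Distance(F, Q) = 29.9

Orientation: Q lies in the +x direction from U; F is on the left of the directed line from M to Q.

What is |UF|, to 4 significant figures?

43.75

Checks: |MF| = 26.70 ✓; |FQ| = 29.90 ✓.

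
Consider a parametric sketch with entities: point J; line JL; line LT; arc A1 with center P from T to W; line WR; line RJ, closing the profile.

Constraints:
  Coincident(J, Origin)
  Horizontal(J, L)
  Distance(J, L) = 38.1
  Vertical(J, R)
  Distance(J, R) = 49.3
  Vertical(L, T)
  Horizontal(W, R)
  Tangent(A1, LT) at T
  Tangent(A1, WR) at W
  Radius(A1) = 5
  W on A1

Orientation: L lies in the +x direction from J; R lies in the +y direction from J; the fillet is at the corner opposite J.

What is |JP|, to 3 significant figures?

55.3

JR is vertical with |JR| = 49.3 and R on the +y side, so R = (0.00, 49.3). The virtual corner opposite J is at (38.1, 49.3). The tangent condition forces PT to be normal to LT and since A1 is tangent to WR there, PW ⟂ WR, with radius 5.0, so the center P sits 5.0 in from both sides at P = (33.1, 44.3). Then |JP| = |P − J| = 55.3.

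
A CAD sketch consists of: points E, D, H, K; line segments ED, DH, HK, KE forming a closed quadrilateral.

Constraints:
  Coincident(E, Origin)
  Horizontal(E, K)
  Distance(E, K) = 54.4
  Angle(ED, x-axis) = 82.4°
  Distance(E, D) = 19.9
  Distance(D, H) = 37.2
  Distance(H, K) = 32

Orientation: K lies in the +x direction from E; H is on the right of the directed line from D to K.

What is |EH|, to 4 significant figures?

26.41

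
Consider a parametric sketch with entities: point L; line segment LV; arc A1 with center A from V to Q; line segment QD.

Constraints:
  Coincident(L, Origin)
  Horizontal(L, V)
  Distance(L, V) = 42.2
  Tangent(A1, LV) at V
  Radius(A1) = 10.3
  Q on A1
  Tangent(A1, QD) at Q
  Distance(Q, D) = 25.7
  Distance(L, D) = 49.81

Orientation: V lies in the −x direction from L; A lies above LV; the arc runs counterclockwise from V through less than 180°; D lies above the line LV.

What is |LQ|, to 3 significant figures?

33.8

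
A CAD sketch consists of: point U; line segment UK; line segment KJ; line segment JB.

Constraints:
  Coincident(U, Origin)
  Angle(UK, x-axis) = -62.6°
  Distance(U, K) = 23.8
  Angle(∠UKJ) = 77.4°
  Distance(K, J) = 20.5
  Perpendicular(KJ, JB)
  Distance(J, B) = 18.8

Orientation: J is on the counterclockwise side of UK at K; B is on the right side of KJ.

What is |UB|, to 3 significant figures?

44.7

U is at the origin; UK runs at -62.6° with length 23.8, so K = 23.8·(cos -62.6°, sin -62.6°) = (11.0, -21.1). ∠UKJ = 77.4°, so KJ runs at -62.6° + (180° − 77.4°) = 40.0° from the x-axis; with |KJ| = 20.5, J = K + 20.5·(cos 40.0°, sin 40.0°) = (26.7, -7.95). KJ ⟂ JB; with |JB| = 18.8 on the right of KJ, B = J + 18.8·(0.643, -0.766) = (38.7, -22.4). Then |UB| = |B − U| = 44.7.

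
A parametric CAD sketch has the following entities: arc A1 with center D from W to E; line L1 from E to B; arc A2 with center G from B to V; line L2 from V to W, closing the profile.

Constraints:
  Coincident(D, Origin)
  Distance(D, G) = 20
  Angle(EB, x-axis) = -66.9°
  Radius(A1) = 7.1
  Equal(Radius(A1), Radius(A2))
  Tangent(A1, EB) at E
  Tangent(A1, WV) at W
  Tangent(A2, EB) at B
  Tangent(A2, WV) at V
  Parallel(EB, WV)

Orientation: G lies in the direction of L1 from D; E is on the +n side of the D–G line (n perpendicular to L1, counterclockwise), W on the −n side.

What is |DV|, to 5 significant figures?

21.223

The slot axis is L1's direction at -66.9°, so u = (cos -66.9°, sin -66.9°) = (0.39234, -0.91982) and n = (−sin -66.9°, cos -66.9°) = (0.91982, 0.39234). D is at the origin and G lies 20.0 along u from D, so G = 20.0·u = (7.8467, -18.396). Tangency of A1 to both parallel lines with radius 7.1 puts E and W at D ± 7.1·n: E = (6.5307, 2.7856), W = (-6.5307, -2.7856). Equal radii place B and V the same way about G: B = G + 7.1·n = (14.377, -15.611), V = G − 7.1·n = (1.3160, -21.182). Then |DV| = |V − D| = 21.223.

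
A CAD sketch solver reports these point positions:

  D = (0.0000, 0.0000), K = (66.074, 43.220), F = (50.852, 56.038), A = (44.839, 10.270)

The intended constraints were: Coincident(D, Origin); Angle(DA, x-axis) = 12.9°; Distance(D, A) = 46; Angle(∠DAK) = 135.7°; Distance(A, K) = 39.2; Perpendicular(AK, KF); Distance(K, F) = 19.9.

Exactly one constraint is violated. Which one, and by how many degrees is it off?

Perpendicular(AK, KF) — off by 7.30°.

D = (0.00, 0.00) ✓; DA at 12.90° ✓; |DA| = 46.00 ✓; ∠DAK = 135.7° ✓; |AK| = 39.20 ✓; ∠(AK, KF) = 82.70° ✗; |KF| = 19.90 ✓.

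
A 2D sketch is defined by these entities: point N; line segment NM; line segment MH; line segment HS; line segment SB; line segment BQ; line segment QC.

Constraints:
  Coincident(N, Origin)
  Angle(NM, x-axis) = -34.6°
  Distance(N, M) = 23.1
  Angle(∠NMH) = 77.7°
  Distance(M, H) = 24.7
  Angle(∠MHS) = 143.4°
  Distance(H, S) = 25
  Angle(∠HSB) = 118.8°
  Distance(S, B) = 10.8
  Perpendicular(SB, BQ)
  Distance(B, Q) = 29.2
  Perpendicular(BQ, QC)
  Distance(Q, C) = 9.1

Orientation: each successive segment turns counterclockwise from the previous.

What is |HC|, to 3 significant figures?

15.6

N is at the origin; NM runs at -34.6° with length 23.1, so M = (19.0, -13.1). ∠NMH = 77.7° gives MH at 67.7° from the x-axis; with |MH| = 24.7, H = (28.4, 9.74). ∠MHS = 143.4° gives HS at 104° from the x-axis; with |HS| = 25.0, S = (22.2, 34.0). ∠HSB = 118.8° gives SB at 165° from the x-axis; with |SB| = 10.8, B = (11.8, 36.7). SB is perpendicular to BQ, so BQ runs at -105°; with |BQ| = 29.2, Q = (4.44, 8.40). BQ ⟂ QC, so QC runs at -14.5°; with |QC| = 9.1, C = (13.3, 6.12). Then |HC| = |C − H| = 15.6.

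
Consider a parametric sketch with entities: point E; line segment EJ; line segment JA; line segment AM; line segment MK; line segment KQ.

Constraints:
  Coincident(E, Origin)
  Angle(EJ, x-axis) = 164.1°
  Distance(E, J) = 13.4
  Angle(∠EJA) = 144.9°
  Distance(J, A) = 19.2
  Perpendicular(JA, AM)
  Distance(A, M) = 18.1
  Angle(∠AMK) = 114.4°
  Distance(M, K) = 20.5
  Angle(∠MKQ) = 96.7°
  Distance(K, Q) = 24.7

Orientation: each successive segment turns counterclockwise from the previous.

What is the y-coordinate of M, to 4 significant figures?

-19.74

∠EJA = 144.9° gives JA at -160.8° from the x-axis; with |JA| = 19.2, A = (-31.02, -2.643). The perpendicularity gives AM at right angles to JA, so AM runs at -70.80°; with |AM| = 18.1, M = (-25.07, -19.74). So M.y = -19.74.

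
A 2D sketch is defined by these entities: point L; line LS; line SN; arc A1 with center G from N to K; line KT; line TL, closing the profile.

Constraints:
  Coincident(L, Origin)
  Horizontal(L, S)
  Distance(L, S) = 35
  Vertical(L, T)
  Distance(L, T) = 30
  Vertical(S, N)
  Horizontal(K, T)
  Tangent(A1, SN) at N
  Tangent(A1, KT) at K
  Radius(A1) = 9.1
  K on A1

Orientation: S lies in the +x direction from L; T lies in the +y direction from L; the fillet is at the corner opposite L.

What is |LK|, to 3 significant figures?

39.6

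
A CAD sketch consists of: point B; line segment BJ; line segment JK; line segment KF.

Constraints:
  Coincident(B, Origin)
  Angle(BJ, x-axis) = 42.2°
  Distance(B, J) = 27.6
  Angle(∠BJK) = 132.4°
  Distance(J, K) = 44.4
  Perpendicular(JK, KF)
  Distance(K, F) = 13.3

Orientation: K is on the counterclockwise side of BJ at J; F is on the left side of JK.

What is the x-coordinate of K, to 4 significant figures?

20.60

B is at the origin; BJ runs at 42.2° with length 27.6, so J = 27.6·(cos 42.2°, sin 42.2°) = (20.45, 18.54). ∠BJK = 132.4°, so JK runs at 42.2° + (180° − 132.4°) = 89.80° from the x-axis; with |JK| = 44.4, K = J + 44.4·(cos 89.80°, sin 89.80°) = (20.60, 62.94). So K.x = 20.60.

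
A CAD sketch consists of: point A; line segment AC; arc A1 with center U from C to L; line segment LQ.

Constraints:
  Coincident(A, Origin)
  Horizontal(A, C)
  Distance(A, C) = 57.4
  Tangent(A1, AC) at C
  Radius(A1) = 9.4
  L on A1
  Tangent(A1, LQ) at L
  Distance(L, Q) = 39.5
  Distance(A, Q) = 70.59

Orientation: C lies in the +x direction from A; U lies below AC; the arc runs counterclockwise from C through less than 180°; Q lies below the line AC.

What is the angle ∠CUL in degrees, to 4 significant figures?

93.49°

A is at the origin; A and C share the same y with |AC| = 57.4 and C on the +x side, so C = (57.40, 0.000). The tangent condition forces UC to be normal to AC, so U = C + (0, -9.4) = (57.40, -9.400). Since UL ⟂ LQ (tangency), |UQ| = √(9.4² + 39.5²) = 40.60 regardless of where L sits on A1. So Q lies on both circle(A, 70.59) and circle(U, 40.60); the below-AC intersection is Q = (50.42, -49.40). L is the foot of the tangent from Q: L = (48.02, -9.973).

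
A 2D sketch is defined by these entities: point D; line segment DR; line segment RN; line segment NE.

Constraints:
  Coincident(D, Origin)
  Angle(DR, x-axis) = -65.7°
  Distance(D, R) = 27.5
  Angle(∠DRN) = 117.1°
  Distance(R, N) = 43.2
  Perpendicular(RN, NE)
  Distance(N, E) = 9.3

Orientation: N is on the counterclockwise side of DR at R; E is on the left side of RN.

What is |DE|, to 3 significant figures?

57.8

D is at the origin; DR runs at -65.7° with length 27.5, so R = 27.5·(cos -65.7°, sin -65.7°) = (11.3, -25.1). ∠DRN = 117.1°, so RN runs at -65.7° + (180° − 117.1°) = -2.80° from the x-axis; with |RN| = 43.2, N = R + 43.2·(cos -2.80°, sin -2.80°) = (54.5, -27.2). The perpendicularity gives NE at right angles to RN; with |NE| = 9.3 on the left of RN, E = N + 9.3·(0.0488, 0.999) = (54.9, -17.9). Then |DE| = |E − D| = 57.8.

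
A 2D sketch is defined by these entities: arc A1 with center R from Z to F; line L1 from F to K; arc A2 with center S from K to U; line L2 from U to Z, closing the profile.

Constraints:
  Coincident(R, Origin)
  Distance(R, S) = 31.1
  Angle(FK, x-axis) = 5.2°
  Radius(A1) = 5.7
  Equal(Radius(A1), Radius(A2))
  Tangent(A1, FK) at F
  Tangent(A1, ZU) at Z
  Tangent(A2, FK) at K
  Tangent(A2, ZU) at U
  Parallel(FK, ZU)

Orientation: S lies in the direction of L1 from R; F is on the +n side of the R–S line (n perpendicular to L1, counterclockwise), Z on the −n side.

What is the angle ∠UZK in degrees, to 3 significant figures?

20.1°

Tangency of A1 to both parallel lines with radius 5.7 puts F and Z at R ± 5.7·n: F = (-0.517, 5.68), Z = (0.517, -5.68). Equal radii place K and U the same way about S: K = S + 5.7·n = (30.5, 8.50), U = S − 5.7·n = (31.5, -2.86). Then cos ∠UZK = ZU·ZK / (|ZU||ZK|), giving 20.1°.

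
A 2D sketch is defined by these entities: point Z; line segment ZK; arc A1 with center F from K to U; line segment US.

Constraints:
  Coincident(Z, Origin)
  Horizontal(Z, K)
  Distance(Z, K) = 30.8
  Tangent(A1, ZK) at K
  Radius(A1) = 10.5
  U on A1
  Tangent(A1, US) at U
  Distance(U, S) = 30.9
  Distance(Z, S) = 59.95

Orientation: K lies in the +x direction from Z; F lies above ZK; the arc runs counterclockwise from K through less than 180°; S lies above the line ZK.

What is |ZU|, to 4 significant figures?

42.29

Z is at the origin; ZK is horizontal with |ZK| = 30.8 and K on the +x side, so K = (30.80, 0.000). Since A1 is tangent to ZK there, FK ⟂ ZK, so F = K + (0, 10.5) = (30.80, 10.50). Since FU ⟂ US (tangency), |FS| = √(10.5² + 30.9²) = 32.64 regardless of where U sits on A1. So S lies on both circle(Z, 59.95) and circle(F, 32.64); the above-ZK intersection is S = (44.58, 40.08). U is the foot of the tangent from S: U = (41.24, 9.365).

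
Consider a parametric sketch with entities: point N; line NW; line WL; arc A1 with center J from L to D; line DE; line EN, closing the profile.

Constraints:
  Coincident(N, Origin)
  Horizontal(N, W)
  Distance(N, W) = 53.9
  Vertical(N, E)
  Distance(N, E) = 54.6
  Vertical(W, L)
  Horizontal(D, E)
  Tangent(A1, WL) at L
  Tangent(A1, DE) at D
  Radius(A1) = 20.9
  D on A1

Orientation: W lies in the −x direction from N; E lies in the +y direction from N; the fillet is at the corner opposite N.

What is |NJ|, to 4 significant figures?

47.17

N is at the origin; NW is horizontal with |NW| = 53.9 and W on the −x side, so W = (-53.90, 0.000). N and E share the same x with |NE| = 54.6 and E on the +y side, so E = (0.000, 54.60). The virtual corner opposite N is at (-53.90, 54.60). Since A1 is tangent to WL there, JL ⟂ WL and the tangent condition forces JD to be normal to DE, with radius 20.9, so the center J sits 20.9 in from both sides at J = (-33.00, 33.70). Then |NJ| = |J − N| = 47.17.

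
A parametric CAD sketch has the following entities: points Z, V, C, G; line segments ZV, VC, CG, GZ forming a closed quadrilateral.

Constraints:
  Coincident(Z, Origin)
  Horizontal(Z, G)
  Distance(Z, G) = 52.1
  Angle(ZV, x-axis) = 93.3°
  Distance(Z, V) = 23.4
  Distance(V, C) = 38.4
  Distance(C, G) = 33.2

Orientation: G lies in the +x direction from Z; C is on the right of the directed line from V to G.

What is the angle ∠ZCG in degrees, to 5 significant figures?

141.97°

Checks: Z = (0.00, 0.00) ✓; |VC| = 38.40 ✓; |CG| = 33.20 ✓.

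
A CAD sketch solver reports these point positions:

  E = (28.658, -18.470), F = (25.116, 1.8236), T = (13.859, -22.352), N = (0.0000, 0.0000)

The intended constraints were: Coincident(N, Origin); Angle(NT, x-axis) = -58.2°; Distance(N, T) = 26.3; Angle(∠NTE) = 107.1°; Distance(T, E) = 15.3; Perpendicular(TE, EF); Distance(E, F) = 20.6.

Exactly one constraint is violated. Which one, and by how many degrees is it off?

Perpendicular(TE, EF) — off by 4.80°.

N = (0.00, 0.00) ✓; NT at -58.20° ✓; |NT| = 26.30 ✓; ∠NTE = 107.1° ✓; |TE| = 15.30 ✓; ∠(TE, EF) = 85.20° ✗; |EF| = 20.60 ✓.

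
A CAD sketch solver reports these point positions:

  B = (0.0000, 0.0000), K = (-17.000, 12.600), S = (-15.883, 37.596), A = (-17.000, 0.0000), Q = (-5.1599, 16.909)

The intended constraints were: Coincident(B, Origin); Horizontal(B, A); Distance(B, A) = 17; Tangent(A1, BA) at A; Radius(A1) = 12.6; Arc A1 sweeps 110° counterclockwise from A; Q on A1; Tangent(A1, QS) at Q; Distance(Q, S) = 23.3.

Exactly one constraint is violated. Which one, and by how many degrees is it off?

Tangent(A1, QS) at Q — off by 7.40°.

B = (0.00, 0.00) ✓; B.y = 0.00, A.y = 0.00 ✓; |BA| = 17.00 ✓; ∠(KA, AB) = 90.00° ✓; |KA| = 12.60 ✓; bearing(K→Q) − bearing(K→A) = 110.0° ✓; |KQ| = 12.60 ✓; ∠(KQ, QS) = 82.60° ✗; |QS| = 23.30 ✓.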